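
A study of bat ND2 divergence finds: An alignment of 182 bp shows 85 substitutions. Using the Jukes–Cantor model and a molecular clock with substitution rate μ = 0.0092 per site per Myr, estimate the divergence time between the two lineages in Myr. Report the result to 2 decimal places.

p = 85/182 ≈ 0.467033.
d = −(3/4) ln(1 − 4p/3) = −0.75 ln(1 − 0.622711) = −0.75 ln(0.377289)
  = −0.75 × (-0.974744) = 0.731058 substitutions/site.
Under a molecular clock d = 2μt, so t = d/(2μ) = 0.731058 / (2 × 0.0092) = 39.73 Myr.

39.73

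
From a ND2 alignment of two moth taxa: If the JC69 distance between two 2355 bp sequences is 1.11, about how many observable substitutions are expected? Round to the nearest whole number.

1364

Invert JC69: p = (3/4)(1 − e^(−4d/3)) = 0.75 × (1 − e^(-1.48)) = 0.75 × (1 − 0.227638) = 0.579272.
Expected differing sites = pL ≈ 0.579272 × 2355 = 1364.18556 ≈ 1364.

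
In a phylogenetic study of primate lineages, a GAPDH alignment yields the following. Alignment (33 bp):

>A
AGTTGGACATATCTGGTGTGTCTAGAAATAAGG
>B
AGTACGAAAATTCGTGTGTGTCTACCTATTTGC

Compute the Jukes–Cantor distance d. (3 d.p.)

0.559

The sequences differ at 13 of 33 sites, so p = 13/33 ≈ 0.393939.
d = −(3/4) ln(1 − 4p/3) = −0.75 ln(1 − 0.525252) = −0.75 ln(0.474748)
  = −0.75 × (-0.744971) = 0.558728 substitutions/site.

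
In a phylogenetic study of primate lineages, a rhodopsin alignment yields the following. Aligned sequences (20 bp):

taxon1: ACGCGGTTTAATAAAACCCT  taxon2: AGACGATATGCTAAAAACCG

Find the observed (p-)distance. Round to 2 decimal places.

The sequences differ at 8 of 20 positions (sites 2, 3, 6, 8, 10, 11, 17, 20).
p = 8/20 = 0.40.

0.40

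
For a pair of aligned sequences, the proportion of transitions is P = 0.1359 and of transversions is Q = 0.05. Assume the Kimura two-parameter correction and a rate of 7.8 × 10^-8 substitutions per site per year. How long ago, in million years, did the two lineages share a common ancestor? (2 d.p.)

1.41

Under the Kimura two-parameter model, d = −½ ln(1 − 2P − Q) − ¼ ln(1 − 2Q).
1 − 2P − Q = 0.6782, giving −½ ln(0.6782) = 0.194157.
1 − 2Q = 0.9, giving −¼ ln(0.9) = 0.026340.
d = 0.194157 + 0.026340 = 0.220497.
Under a molecular clock d = 2μt, so t = d/(2μ) = 0.220497 / (2 × 7.8 × 10^-8) = 1.41 million years.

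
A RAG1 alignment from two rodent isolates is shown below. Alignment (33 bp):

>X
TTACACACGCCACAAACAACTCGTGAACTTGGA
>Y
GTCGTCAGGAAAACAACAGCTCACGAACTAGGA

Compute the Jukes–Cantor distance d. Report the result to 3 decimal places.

The sequences differ at 13 of 33 sites, so p = 13/33 ≈ 0.393939.
d = −(3/4) ln(1 − 4p/3) = −0.75 ln(1 − 0.525252) = −0.75 ln(0.474748)
  = −0.75 × (-0.744971) = 0.558728 substitutions/site.

0.559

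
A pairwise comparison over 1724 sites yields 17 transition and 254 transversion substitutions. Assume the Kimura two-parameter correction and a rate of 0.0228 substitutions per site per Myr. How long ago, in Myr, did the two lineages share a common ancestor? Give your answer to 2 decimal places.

P = 17/1724 ≈ 0.009861 and Q = 254/1724 ≈ 0.147332.
Under the Kimura two-parameter model, d = −½ ln(1 − 2P − Q) − ¼ ln(1 − 2Q).
1 − 2P − Q = 0.832946, giving −½ ln(0.832946) = 0.091393.
1 − 2Q = 0.705336, giving −¼ ln(0.705336) = 0.087270.
d = 0.091393 + 0.087270 = 0.178663.
Under a molecular clock d = 2μt, so t = d/(2μ) = 0.178663 / (2 × 0.0228) = 3.92 Myr.

3.92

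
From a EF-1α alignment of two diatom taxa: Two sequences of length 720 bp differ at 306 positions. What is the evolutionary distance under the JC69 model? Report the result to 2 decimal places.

0.63

p = 306/720 = 0.425.
d = −(3/4) ln(1 − 4p/3) = −0.75 ln(1 − 0.566667) = −0.75 ln(0.433333)
  = −0.75 × (-0.836249) = 0.627187 substitutions/site.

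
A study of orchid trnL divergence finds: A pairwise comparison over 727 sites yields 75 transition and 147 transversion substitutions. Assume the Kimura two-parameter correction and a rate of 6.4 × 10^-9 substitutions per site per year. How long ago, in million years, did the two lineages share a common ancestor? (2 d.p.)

P = 75/727 ≈ 0.103164 and Q = 147/727 ≈ 0.202201.
Under the Kimura two-parameter model, d = −½ ln(1 − 2P − Q) − ¼ ln(1 − 2Q).
1 − 2P − Q = 0.591471, giving −½ ln(0.591471) = 0.262571.
1 − 2Q = 0.595598, giving −¼ ln(0.595598) = 0.129547.
d = 0.262571 + 0.129547 = 0.392118.
Under a molecular clock d = 2μt, so t = d/(2μ) = 0.392118 / (2 × 6.4 × 10^-9) = 30.63 million years.

30.63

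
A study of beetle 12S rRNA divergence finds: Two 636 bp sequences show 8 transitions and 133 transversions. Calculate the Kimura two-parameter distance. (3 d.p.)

0.269

P = 8/636 ≈ 0.012579 and Q = 133/636 ≈ 0.209119.
Under the Kimura two-parameter model, d = −½ ln(1 − 2P − Q) − ¼ ln(1 − 2Q).
1 − 2P − Q = 0.765723, giving −½ ln(0.765723) = 0.133467.
1 − 2Q = 0.581762, giving −¼ ln(0.581762) = 0.135423.
d = 0.133467 + 0.135423 = 0.268890.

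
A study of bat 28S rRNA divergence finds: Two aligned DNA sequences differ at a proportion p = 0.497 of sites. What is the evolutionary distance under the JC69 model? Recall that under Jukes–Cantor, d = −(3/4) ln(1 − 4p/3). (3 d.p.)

d = −(3/4) ln(1 − 4p/3) = −0.75 ln(1 − 0.662667) = −0.75 ln(0.337333)
  = −0.75 × (-1.086685) = 0.815014 substitutions/site.

0.815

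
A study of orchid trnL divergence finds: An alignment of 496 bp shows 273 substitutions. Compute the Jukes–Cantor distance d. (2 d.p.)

p = 273/496 ≈ 0.550403.
d = −(3/4) ln(1 − 4p/3) = −0.75 ln(1 − 0.733871) = −0.75 ln(0.266129)
  = −0.75 × (-1.323774) = 0.992831 substitutions/site.

0.99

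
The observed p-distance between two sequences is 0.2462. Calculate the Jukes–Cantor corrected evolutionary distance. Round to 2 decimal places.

0.30

d = −(3/4) ln(1 − 4p/3) = −0.75 ln(1 − 0.328267) = −0.75 ln(0.671733)
  = −0.75 × (-0.397894) = 0.298421 substitutions/site.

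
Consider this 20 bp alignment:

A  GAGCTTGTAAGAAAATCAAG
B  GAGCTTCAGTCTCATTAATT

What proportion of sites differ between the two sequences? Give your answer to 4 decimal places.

0.5500

The sequences differ at 11 of 20 positions.
p = 11/20 = 0.5500.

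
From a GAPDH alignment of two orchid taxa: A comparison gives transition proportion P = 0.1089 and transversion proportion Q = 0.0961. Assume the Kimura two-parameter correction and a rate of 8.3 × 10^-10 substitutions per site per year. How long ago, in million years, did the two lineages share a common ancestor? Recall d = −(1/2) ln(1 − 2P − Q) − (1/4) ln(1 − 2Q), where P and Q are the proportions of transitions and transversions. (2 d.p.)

Under the Kimura two-parameter model, d = −½ ln(1 − 2P − Q) − ¼ ln(1 − 2Q).
1 − 2P − Q = 0.6861, giving −½ ln(0.6861) = 0.188366.
1 − 2Q = 0.8078, giving −¼ ln(0.8078) = 0.053360.
d = 0.188366 + 0.053360 = 0.241726.
Under a molecular clock d = 2μt, so t = d/(2μ) = 0.241726 / (2 × 8.3 × 10^-10) = 145.62 million years.

145.62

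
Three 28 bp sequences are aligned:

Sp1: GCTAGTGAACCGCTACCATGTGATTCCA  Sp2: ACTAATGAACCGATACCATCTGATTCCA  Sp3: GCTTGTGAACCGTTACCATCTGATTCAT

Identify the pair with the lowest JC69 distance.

Sp1–Sp2: 4/28 differ, p = 0.143, d = 0.158.
Sp1–Sp3: 5/28 differ, p = 0.179, d = 0.204.
Sp2–Sp3: 6/28 differ, p = 0.214, d = 0.252.
The smallest distance is between Sp1 and Sp2.

Sp1 and Sp2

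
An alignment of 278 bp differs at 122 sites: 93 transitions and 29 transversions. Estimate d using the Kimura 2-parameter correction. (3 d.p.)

0.801

P = 93/278 ≈ 0.334532 and Q = 29/278 ≈ 0.104317.
Under the Kimura two-parameter model, d = −½ ln(1 − 2P − Q) − ¼ ln(1 − 2Q).
1 − 2P − Q = 0.226619, giving −½ ln(0.226619) = 0.742243.
1 − 2Q = 0.791366, giving −¼ ln(0.791366) = 0.058499.
d = 0.742243 + 0.058499 = 0.800742.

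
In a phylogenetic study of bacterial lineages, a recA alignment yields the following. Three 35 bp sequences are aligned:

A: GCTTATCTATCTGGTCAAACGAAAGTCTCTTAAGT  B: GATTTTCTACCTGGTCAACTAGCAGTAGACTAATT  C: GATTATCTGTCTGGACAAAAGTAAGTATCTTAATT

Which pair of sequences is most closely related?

A and C

A–B: 13/35 differ, p = 0.371, d = 0.513.
A–C: 7/35 differ, p = 0.200, d = 0.233.
B–C: 12/35 differ, p = 0.343, d = 0.458.
The smallest distance is between A and C.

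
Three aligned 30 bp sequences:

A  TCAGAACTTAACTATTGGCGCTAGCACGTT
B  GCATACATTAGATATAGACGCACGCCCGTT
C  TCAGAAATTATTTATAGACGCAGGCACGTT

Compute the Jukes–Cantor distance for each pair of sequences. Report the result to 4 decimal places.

A–B: 11/30 sites differ → p ≈ 0.366667, d = −0.75 ln(1 − 0.488889) = 0.503376 ≈ 0.5034.
A–C: 7/30 sites differ → p ≈ 0.233333, d = −0.75 ln(1 − 0.311111) = 0.279506 ≈ 0.2795.
B–C: 7/30 sites differ → p ≈ 0.233333, d = −0.75 ln(1 − 0.311111) = 0.279506 ≈ 0.2795.

d(A,B) = 0.5034, d(A,C) = 0.2795, d(B,C) = 0.2795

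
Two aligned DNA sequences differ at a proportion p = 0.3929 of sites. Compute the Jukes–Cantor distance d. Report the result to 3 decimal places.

d = −(3/4) ln(1 − 4p/3) = −0.75 ln(1 − 0.523867) = −0.75 ln(0.476133)
  = −0.75 × (-0.742058) = 0.556544 substitutions/site.

0.557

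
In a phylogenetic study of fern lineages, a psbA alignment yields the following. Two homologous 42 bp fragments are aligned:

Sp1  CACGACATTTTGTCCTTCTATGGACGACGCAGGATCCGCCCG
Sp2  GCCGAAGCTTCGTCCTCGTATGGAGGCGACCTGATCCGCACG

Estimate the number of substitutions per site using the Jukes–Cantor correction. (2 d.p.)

0.48

The sequences differ at 15 of 42 sites, so p = 15/42 ≈ 0.357143.
d = −(3/4) ln(1 − 4p/3) = −0.75 ln(1 − 0.476191) = −0.75 ln(0.523809)
  = −0.75 × (-0.646628) = 0.484971 substitutions/site.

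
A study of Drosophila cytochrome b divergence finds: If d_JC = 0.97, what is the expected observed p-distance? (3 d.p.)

p = (3/4)(1 − e^(−4d/3)) = 0.75 × (1 − e^(-1.293333)) = 0.75 × (1 − 0.274355) = 0.544234.

0.544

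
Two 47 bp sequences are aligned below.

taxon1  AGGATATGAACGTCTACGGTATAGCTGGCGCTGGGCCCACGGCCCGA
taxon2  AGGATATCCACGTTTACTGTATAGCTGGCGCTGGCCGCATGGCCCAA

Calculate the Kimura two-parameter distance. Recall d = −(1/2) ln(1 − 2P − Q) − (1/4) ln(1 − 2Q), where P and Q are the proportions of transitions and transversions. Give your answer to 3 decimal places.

Of 47 sites, 3 differences are transitions and 5 are transversions, so P = 3/47 ≈ 0.06383 and Q = 5/47 ≈ 0.106383.
Under the Kimura two-parameter model, d = −½ ln(1 − 2P − Q) − ¼ ln(1 − 2Q).
1 − 2P − Q = 0.765957, giving −½ ln(0.765957) = 0.133315.
1 − 2Q = 0.787234, giving −¼ ln(0.787234) = 0.059807.
d = 0.133315 + 0.059807 = 0.193122.

0.193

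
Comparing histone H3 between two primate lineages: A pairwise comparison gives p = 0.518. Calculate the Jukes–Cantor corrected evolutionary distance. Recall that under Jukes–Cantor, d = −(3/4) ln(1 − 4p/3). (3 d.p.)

d = −(3/4) ln(1 − 4p/3) = −0.75 ln(1 − 0.690667) = −0.75 ln(0.309333)
  = −0.75 × (-1.173337) = 0.880003 substitutions/site.

0.880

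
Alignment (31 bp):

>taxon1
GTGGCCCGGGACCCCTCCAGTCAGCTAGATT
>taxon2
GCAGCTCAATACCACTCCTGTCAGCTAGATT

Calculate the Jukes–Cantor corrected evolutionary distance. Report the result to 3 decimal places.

The sequences differ at 8 of 31 sites (2, 3, 6, 8, 9, 10, 14, 19), so p = 8/31 ≈ 0.258065.
d = −(3/4) ln(1 − 4p/3) = −0.75 ln(1 − 0.344087) = −0.75 ln(0.655913)
  = −0.75 × (-0.421727) = 0.316295 substitutions/site.

0.316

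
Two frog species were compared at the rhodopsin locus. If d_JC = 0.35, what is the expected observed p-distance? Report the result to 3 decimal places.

p = (3/4)(1 − e^(−4d/3)) = 0.75 × (1 − e^(-0.466667)) = 0.75 × (1 − 0.627089) = 0.279683.

0.280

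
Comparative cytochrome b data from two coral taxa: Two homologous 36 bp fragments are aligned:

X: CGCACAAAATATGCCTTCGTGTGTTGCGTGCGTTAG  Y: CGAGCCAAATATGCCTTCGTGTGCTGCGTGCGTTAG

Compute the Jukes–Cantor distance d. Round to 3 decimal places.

The sequences differ at 4 of 36 sites (3, 4, 6, 24), so p = 4/36 ≈ 0.111111.
d = −(3/4) ln(1 − 4p/3) = −0.75 ln(1 − 0.148148) = −0.75 ln(0.851852)
  = −0.75 × (-0.160342) = 0.120257 substitutions/site.

0.120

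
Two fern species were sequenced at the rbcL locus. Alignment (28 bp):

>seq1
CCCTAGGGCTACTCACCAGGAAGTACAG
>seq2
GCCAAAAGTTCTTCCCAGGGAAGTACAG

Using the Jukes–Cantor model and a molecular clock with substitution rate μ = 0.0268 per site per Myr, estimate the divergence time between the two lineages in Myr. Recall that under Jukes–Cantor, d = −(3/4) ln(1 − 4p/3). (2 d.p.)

9.05

The sequences differ at 10 of 28 sites (1, 4, 6, 7, 9, 11, 12, 15, 17, 18), so p = 10/28 ≈ 0.357143.
d = −(3/4) ln(1 − 4p/3) = −0.75 ln(1 − 0.476191) = −0.75 ln(0.523809)
  = −0.75 × (-0.646628) = 0.484971 substitutions/site.
Under a molecular clock d = 2μt, so t = d/(2μ) = 0.484971 / (2 × 0.0268) = 9.05 Myr.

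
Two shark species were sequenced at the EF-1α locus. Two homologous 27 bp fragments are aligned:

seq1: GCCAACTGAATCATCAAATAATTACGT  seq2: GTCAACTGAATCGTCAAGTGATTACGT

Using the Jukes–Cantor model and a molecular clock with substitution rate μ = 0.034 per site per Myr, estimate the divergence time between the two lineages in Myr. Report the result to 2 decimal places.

The sequences differ at 4 of 27 sites (2, 13, 18, 20), so p = 4/27 ≈ 0.148148.
d = −(3/4) ln(1 − 4p/3) = −0.75 ln(1 − 0.197531) = −0.75 ln(0.802469)
  = −0.75 × (-0.220062) = 0.165047 substitutions/site.
Under a molecular clock d = 2μt, so t = d/(2μ) = 0.165047 / (2 × 0.034) = 2.43 Myr.

2.43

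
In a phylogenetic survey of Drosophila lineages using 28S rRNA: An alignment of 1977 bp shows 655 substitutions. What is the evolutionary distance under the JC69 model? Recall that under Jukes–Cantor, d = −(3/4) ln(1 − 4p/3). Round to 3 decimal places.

0.437

p = 655/1977 ≈ 0.33131.
d = −(3/4) ln(1 − 4p/3) = −0.75 ln(1 − 0.441747) = −0.75 ln(0.558253)
  = −0.75 × (-0.582943) = 0.437207 substitutions/site.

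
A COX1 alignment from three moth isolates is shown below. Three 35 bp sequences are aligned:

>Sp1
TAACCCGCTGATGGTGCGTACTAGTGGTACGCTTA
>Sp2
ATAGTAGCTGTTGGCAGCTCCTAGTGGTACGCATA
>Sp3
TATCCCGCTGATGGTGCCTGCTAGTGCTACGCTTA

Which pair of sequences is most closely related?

Sp1–Sp2: 12/35 differ, p = 0.343, d = 0.458.
Sp1–Sp3: 4/35 differ, p = 0.114, d = 0.124.
Sp2–Sp3: 13/35 differ, p = 0.371, d = 0.513.
The smallest distance is between Sp1 and Sp3.

Sp1 and Sp3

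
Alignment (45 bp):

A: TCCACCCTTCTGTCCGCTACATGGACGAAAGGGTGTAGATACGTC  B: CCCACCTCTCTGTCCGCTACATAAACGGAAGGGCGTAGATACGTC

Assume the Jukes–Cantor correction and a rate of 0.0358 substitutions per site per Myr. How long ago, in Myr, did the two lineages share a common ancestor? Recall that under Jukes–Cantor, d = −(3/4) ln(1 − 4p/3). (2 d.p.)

The sequences differ at 7 of 45 sites (1, 7, 8, 23, 24, 28, 34), so p = 7/45 ≈ 0.155556.
d = −(3/4) ln(1 − 4p/3) = −0.75 ln(1 − 0.207408) = −0.75 ln(0.792592)
  = −0.75 × (-0.232447) = 0.174335 substitutions/site.
Under a molecular clock d = 2μt, so t = d/(2μ) = 0.174335 / (2 × 0.0358) = 2.43 Myr.

2.43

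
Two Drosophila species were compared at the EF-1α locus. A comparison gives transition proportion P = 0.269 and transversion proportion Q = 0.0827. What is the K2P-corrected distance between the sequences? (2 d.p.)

0.53

Under the Kimura two-parameter model, d = −½ ln(1 − 2P − Q) − ¼ ln(1 − 2Q).
1 − 2P − Q = 0.3793, giving −½ ln(0.3793) = 0.484714.
1 − 2Q = 0.8346, giving −¼ ln(0.8346) = 0.045201.
d = 0.484714 + 0.045201 = 0.529915.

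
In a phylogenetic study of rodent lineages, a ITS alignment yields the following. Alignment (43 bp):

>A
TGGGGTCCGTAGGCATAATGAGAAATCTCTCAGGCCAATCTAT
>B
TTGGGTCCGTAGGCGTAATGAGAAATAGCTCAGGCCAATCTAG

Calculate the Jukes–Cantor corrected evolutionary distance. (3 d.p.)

The sequences differ at 5 of 43 sites (2, 15, 27, 28, 43), so p = 5/43 ≈ 0.116279.
d = −(3/4) ln(1 − 4p/3) = −0.75 ln(1 − 0.155039) = −0.75 ln(0.844961)
  = −0.75 × (-0.168465) = 0.126349 substitutions/site.

0.126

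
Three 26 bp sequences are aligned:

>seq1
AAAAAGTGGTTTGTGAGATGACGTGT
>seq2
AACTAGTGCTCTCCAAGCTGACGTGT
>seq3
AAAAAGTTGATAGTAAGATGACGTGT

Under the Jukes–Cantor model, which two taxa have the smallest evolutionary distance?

seq1–seq2: 8/26 differ, p = 0.308, d = 0.396.
seq1–seq3: 4/26 differ, p = 0.154, d = 0.172.
seq2–seq3: 10/26 differ, p = 0.385, d = 0.539.
The smallest distance is between seq1 and seq3.

seq1 and seq3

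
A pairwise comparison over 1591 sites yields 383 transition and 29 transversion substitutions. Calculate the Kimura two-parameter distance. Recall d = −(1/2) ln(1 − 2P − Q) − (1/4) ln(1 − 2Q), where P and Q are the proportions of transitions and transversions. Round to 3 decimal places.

0.356

P = 383/1591 ≈ 0.240729 and Q = 29/1591 ≈ 0.018228.
Under the Kimura two-parameter model, d = −½ ln(1 − 2P − Q) − ¼ ln(1 − 2Q).
1 − 2P − Q = 0.500314, giving −½ ln(0.500314) = 0.346260.
1 − 2Q = 0.963544, giving −¼ ln(0.963544) = 0.009284.
d = 0.346260 + 0.009284 = 0.355544.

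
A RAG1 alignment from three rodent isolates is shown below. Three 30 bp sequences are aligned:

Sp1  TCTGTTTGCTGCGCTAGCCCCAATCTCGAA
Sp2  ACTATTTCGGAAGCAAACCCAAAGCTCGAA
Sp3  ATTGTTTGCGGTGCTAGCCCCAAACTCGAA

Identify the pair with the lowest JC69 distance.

Sp1 and Sp3

Sp1–Sp2: 11/30 differ, p = 0.367, d = 0.503.
Sp1–Sp3: 5/30 differ, p = 0.167, d = 0.188.
Sp2–Sp3: 10/30 differ, p = 0.333, d = 0.441.
The smallest distance is between Sp1 and Sp3.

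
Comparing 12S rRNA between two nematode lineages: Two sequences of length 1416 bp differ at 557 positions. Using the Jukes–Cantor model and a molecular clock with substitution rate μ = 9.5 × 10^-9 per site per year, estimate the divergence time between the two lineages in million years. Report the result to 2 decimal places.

p = 557/1416 ≈ 0.393362.
d = −(3/4) ln(1 − 4p/3) = −0.75 ln(1 − 0.524483) = −0.75 ln(0.475517)
  = −0.75 × (-0.743353) = 0.557515 substitutions/site.
Under a molecular clock d = 2μt, so t = d/(2μ) = 0.557515 / (2 × 9.5 × 10^-9) = 29.34 million years.

29.34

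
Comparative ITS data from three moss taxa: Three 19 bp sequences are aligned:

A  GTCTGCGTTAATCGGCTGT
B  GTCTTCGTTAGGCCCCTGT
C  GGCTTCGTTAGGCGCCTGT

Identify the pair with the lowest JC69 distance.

B and C

A–B: 5/19 differ, p = 0.263, d = 0.324.
A–C: 5/19 differ, p = 0.263, d = 0.324.
B–C: 2/19 differ, p = 0.105, d = 0.113.
The smallest distance is between B and C.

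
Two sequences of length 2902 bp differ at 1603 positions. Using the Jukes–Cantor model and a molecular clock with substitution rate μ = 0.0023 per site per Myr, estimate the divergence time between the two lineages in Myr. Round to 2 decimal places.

217.45

p = 1603/2902 ≈ 0.552378.
d = −(3/4) ln(1 − 4p/3) = −0.75 ln(1 − 0.736504) = −0.75 ln(0.263496)
  = −0.75 × (-1.333717) = 1.000288 substitutions/site.
Under a molecular clock d = 2μt, so t = d/(2μ) = 1.000288 / (2 × 0.0023) = 217.45 Myr.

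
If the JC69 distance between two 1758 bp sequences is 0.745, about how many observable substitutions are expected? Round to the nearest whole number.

830

Invert JC69: p = (3/4)(1 − e^(−4d/3)) = 0.75 × (1 − e^(-0.993333)) = 0.75 × (1 − 0.370340) = 0.472245.
Expected differing sites = pL ≈ 0.472245 × 1758 = 830.20671 ≈ 830.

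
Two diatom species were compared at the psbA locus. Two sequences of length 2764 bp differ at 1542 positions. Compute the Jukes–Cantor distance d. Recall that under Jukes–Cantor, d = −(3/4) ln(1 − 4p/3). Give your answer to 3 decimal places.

1.021

p = 1542/2764 ≈ 0.557887.
d = −(3/4) ln(1 − 4p/3) = −0.75 ln(1 − 0.743849) = −0.75 ln(0.256151)
  = −0.75 × (-1.361988) = 1.021491 substitutions/site.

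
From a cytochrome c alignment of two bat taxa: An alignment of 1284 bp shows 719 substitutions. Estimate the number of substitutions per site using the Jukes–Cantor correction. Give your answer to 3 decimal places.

1.030

p = 719/1284 ≈ 0.559969.
d = −(3/4) ln(1 − 4p/3) = −0.75 ln(1 − 0.746625) = −0.75 ln(0.253375)
  = −0.75 × (-1.372885) = 1.029664 substitutions/site.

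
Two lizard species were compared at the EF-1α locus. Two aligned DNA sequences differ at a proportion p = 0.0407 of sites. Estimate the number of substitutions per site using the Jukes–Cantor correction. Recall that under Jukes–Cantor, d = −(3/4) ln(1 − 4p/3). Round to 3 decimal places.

d = −(3/4) ln(1 − 4p/3) = −0.75 ln(1 − 0.054267) = −0.75 ln(0.945733)
  = −0.75 × (-0.055795) = 0.041846 substitutions/site.

0.042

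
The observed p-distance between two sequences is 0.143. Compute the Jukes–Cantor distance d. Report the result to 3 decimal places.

0.159

d = −(3/4) ln(1 − 4p/3) = −0.75 ln(1 − 0.190667) = −0.75 ln(0.809333)
  = −0.75 × (-0.211545) = 0.158659 substitutions/site.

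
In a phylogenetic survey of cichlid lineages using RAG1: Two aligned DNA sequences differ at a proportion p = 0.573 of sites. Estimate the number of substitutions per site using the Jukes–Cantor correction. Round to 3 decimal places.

1.083

d = −(3/4) ln(1 − 4p/3) = −0.75 ln(1 − 0.764) = −0.75 ln(0.236)
  = −0.75 × (-1.443923) = 1.082942 substitutions/site.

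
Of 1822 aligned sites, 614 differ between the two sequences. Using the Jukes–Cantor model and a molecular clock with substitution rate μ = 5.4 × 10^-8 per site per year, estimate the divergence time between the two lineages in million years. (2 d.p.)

4.14

p = 614/1822 ≈ 0.336992.
d = −(3/4) ln(1 − 4p/3) = −0.75 ln(1 − 0.449323) = −0.75 ln(0.550677)
  = −0.75 × (-0.596607) = 0.447455 substitutions/site.
Under a molecular clock d = 2μt, so t = d/(2μ) = 0.447455 / (2 × 5.4 × 10^-8) = 4.14 million years.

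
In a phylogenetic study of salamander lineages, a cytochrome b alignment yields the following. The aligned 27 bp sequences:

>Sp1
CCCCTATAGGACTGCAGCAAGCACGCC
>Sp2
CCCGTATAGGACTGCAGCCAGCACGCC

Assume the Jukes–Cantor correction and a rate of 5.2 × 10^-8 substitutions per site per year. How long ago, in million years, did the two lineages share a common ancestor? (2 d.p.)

The sequences differ at 2 of 27 sites (4, 19), so p = 2/27 ≈ 0.074074.
d = −(3/4) ln(1 − 4p/3) = −0.75 ln(1 − 0.098765) = −0.75 ln(0.901235)
  = −0.75 × (-0.103989) = 0.077992 substitutions/site.
Under a molecular clock d = 2μt, so t = d/(2μ) = 0.077992 / (2 × 5.2 × 10^-8) = 0.75 million years.

0.75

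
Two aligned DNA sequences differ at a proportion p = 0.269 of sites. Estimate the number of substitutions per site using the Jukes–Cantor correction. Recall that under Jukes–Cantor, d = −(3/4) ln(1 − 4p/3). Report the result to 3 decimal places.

d = −(3/4) ln(1 − 4p/3) = −0.75 ln(1 − 0.358667) = −0.75 ln(0.641333)
  = −0.75 × (-0.444206) = 0.333155 substitutions/site.

0.333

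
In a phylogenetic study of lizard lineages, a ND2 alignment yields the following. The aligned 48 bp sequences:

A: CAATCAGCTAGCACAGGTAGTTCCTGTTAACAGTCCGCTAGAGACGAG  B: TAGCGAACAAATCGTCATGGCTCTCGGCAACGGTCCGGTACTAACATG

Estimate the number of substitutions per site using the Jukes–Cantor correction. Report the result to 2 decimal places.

The sequences differ at 26 of 48 sites, so p = 26/48 ≈ 0.541667.
d = −(3/4) ln(1 − 4p/3) = −0.75 ln(1 − 0.722223) = −0.75 ln(0.277777)
  = −0.75 × (-1.280937) = 0.960703 substitutions/site.

0.96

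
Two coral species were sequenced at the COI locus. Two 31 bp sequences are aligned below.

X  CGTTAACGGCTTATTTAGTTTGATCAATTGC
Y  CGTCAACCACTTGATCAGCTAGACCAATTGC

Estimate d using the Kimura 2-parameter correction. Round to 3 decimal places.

Of 31 sites, 6 differences are transitions and 3 are transversions, so P = 6/31 ≈ 0.193548 and Q = 3/31 ≈ 0.096774.
Under the Kimura two-parameter model, d = −½ ln(1 − 2P − Q) − ¼ ln(1 − 2Q).
1 − 2P − Q = 0.51613, giving −½ ln(0.51613) = 0.330698.
1 − 2Q = 0.806452, giving −¼ ln(0.806452) = 0.053778.
d = 0.330698 + 0.053778 = 0.384476.

0.384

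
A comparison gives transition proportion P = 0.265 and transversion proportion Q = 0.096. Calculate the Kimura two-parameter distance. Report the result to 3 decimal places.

0.545

Under the Kimura two-parameter model, d = −½ ln(1 − 2P − Q) − ¼ ln(1 − 2Q).
1 − 2P − Q = 0.374, giving −½ ln(0.374) = 0.491750.
1 − 2Q = 0.808, giving −¼ ln(0.808) = 0.053298.
d = 0.491750 + 0.053298 = 0.545048.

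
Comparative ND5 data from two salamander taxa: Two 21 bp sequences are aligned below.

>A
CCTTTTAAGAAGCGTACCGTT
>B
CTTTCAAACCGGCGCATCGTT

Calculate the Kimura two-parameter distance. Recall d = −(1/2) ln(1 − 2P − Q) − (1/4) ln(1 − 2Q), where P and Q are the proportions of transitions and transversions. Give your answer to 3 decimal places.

Of 21 sites, 5 differences are transitions and 3 are transversions, so P = 5/21 ≈ 0.238095 and Q = 3/21 ≈ 0.142857.
Under the Kimura two-parameter model, d = −½ ln(1 − 2P − Q) − ¼ ln(1 − 2Q).
1 − 2P − Q = 0.380953, giving −½ ln(0.380953) = 0.482540.
1 − 2Q = 0.714286, giving −¼ ln(0.714286) = 0.084118.
d = 0.482540 + 0.084118 = 0.566658.

0.567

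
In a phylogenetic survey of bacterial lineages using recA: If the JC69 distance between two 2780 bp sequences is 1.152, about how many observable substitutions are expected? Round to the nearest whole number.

1636

Invert JC69: p = (3/4)(1 − e^(−4d/3)) = 0.75 × (1 − e^(-1.536)) = 0.75 × (1 − 0.215240) = 0.588570.
Expected differing sites = pL ≈ 0.588570 × 2780 = 1636.2246 ≈ 1636.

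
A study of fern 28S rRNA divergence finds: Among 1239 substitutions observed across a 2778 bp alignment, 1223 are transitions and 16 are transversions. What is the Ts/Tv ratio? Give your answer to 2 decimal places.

R = 1223/16 = 76.4375 ≈ 76.44 (to 2 d.p.).

76.44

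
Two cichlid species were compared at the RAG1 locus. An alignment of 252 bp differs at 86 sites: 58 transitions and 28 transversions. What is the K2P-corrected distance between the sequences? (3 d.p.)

0.486

P = 58/252 ≈ 0.230159 and Q = 28/252 ≈ 0.111111.
Under the Kimura two-parameter model, d = −½ ln(1 − 2P − Q) − ¼ ln(1 − 2Q).
1 − 2P − Q = 0.428571, giving −½ ln(0.428571) = 0.423649.
1 − 2Q = 0.777778, giving −¼ ln(0.777778) = 0.062829.
d = 0.423649 + 0.062829 = 0.486478.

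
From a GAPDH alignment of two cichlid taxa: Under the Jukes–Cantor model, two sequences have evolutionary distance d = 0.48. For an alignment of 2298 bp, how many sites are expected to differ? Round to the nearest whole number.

Invert JC69: p = (3/4)(1 − e^(−4d/3)) = 0.75 × (1 − e^(-0.64)) = 0.75 × (1 − 0.527292) = 0.354531.
Expected differing sites = pL ≈ 0.354531 × 2298 = 814.712238 ≈ 815.

815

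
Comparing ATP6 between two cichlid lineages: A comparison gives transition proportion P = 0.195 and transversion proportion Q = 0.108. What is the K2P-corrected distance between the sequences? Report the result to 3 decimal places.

0.405

Under the Kimura two-parameter model, d = −½ ln(1 − 2P − Q) − ¼ ln(1 − 2Q).
1 − 2P − Q = 0.502, giving −½ ln(0.502) = 0.344578.
1 − 2Q = 0.784, giving −¼ ln(0.784) = 0.060837.
d = 0.344578 + 0.060837 = 0.405415.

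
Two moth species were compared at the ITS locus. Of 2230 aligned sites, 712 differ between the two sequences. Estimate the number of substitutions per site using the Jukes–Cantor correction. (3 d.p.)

0.416

p = 712/2230 ≈ 0.319283.
d = −(3/4) ln(1 − 4p/3) = −0.75 ln(1 − 0.425711) = −0.75 ln(0.574289)
  = −0.75 × (-0.554623) = 0.415967 substitutions/site.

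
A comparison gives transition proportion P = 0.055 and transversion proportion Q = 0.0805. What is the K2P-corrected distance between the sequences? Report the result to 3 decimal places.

0.150

Under the Kimura two-parameter model, d = −½ ln(1 − 2P − Q) − ¼ ln(1 − 2Q).
1 − 2P − Q = 0.8095, giving −½ ln(0.8095) = 0.105669.
1 − 2Q = 0.839, giving −¼ ln(0.839) = 0.043886.
d = 0.105669 + 0.043886 = 0.149555.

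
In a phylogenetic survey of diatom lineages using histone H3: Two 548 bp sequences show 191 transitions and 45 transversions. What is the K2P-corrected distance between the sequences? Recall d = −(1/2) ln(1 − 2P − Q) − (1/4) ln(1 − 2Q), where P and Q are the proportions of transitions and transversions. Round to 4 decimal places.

P = 191/548 ≈ 0.34854 and Q = 45/548 ≈ 0.082117.
Under the Kimura two-parameter model, d = −½ ln(1 − 2P − Q) − ¼ ln(1 − 2Q).
1 − 2P − Q = 0.220803, giving −½ ln(0.220803) = 0.755242.
1 − 2Q = 0.835766, giving −¼ ln(0.835766) = 0.044852.
d = 0.755242 + 0.044852 = 0.800094.

0.8001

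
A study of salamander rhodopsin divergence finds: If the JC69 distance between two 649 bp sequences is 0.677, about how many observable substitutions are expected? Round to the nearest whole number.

Invert JC69: p = (3/4)(1 − e^(−4d/3)) = 0.75 × (1 − e^(-0.902667)) = 0.75 × (1 − 0.405487) = 0.445885.
Expected differing sites = pL ≈ 0.445885 × 649 = 289.379365 ≈ 289.

289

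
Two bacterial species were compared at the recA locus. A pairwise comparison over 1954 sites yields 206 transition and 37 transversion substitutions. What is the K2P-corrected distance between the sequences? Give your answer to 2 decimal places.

0.14

P = 206/1954 ≈ 0.105425 and Q = 37/1954 ≈ 0.018936.
Under the Kimura two-parameter model, d = −½ ln(1 − 2P − Q) − ¼ ln(1 − 2Q).
1 − 2P − Q = 0.770214, giving −½ ln(0.770214) = 0.130543.
1 − 2Q = 0.962128, giving −¼ ln(0.962128) = 0.009652.
d = 0.130543 + 0.009652 = 0.140195.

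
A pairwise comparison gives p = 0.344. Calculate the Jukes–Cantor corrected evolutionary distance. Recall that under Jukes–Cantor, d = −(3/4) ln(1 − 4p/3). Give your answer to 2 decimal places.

0.46

d = −(3/4) ln(1 − 4p/3) = −0.75 ln(1 − 0.458667) = −0.75 ln(0.541333)
  = −0.75 × (-0.613721) = 0.460291 substitutions/site.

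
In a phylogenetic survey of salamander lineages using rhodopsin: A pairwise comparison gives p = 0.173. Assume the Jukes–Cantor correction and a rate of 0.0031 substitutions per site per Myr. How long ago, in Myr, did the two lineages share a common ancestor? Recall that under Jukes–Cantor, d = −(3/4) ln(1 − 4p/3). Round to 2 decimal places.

d = −(3/4) ln(1 − 4p/3) = −0.75 ln(1 − 0.230667) = −0.75 ln(0.769333)
  = −0.75 × (-0.262231) = 0.196673 substitutions/site.
Under a molecular clock d = 2μt, so t = d/(2μ) = 0.196673 / (2 × 0.0031) = 31.72 Myr.

31.72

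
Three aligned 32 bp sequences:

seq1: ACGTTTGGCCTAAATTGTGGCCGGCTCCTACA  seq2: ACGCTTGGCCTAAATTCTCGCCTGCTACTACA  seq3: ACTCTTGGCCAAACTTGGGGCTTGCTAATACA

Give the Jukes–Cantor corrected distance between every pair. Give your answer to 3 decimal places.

d(seq1,seq2) = 0.175, d(seq1,seq3) = 0.353, d(seq2,seq3) = 0.304

seq1–seq2: 5/32 sites differ → p = 0.15625, d = −0.75 ln(1 − 0.208333) = 0.175211 ≈ 0.175.
seq1–seq3: 9/32 sites differ → p = 0.28125, d = −0.75 ln(1 − 0.375) = 0.352503 ≈ 0.353.
seq2–seq3: 8/32 sites differ → p = 0.25, d = −0.75 ln(1 − 0.333333) = 0.304098 ≈ 0.304.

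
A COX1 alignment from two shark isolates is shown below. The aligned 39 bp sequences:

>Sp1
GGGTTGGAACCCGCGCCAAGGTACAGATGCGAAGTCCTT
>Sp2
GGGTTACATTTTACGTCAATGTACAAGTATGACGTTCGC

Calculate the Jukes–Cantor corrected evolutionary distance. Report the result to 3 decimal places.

The sequences differ at 17 of 39 sites, so p = 17/39 ≈ 0.435897.
d = −(3/4) ln(1 − 4p/3) = −0.75 ln(1 − 0.581196) = −0.75 ln(0.418804)
  = −0.75 × (-0.870352) = 0.652764 substitutions/site.

0.653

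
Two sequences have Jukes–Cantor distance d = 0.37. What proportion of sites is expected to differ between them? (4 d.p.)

p = (3/4)(1 − e^(−4d/3)) = 0.75 × (1 − e^(-0.493333)) = 0.75 × (1 − 0.610588) = 0.292059.

0.2921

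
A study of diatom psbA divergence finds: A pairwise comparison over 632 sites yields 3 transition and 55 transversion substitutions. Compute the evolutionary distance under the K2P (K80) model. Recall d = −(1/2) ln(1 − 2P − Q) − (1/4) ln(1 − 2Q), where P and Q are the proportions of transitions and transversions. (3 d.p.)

0.099

P = 3/632 ≈ 0.004747 and Q = 55/632 ≈ 0.087025.
Under the Kimura two-parameter model, d = −½ ln(1 − 2P − Q) − ¼ ln(1 − 2Q).
1 − 2P − Q = 0.903481, giving −½ ln(0.903481) = 0.050750.
1 − 2Q = 0.82595, giving −¼ ln(0.82595) = 0.047805.
d = 0.050750 + 0.047805 = 0.098555.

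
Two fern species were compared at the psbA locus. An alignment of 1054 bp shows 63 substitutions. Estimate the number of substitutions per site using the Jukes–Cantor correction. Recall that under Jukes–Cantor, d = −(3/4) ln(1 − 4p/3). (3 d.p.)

0.062

p = 63/1054 ≈ 0.059772.
d = −(3/4) ln(1 − 4p/3) = −0.75 ln(1 − 0.079696) = −0.75 ln(0.920304)
  = −0.75 × (-0.083051) = 0.062288 substitutions/site.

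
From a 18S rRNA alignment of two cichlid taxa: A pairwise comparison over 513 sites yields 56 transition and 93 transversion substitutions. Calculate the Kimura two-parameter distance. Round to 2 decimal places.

0.37

P = 56/513 ≈ 0.109162 and Q = 93/513 ≈ 0.181287.
Under the Kimura two-parameter model, d = −½ ln(1 − 2P − Q) − ¼ ln(1 − 2Q).
1 − 2P − Q = 0.600389, giving −½ ln(0.600389) = 0.255089.
1 − 2Q = 0.637426, giving −¼ ln(0.637426) = 0.112579.
d = 0.255089 + 0.112579 = 0.367668.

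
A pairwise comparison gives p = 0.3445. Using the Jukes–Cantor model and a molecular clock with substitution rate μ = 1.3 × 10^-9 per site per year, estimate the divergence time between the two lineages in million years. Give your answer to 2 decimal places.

177.39

d = −(3/4) ln(1 − 4p/3) = −0.75 ln(1 − 0.459333) = −0.75 ln(0.540667)
  = −0.75 × (-0.614952) = 0.461214 substitutions/site.
Under a molecular clock d = 2μt, so t = d/(2μ) = 0.461214 / (2 × 1.3 × 10^-9) = 177.39 million years.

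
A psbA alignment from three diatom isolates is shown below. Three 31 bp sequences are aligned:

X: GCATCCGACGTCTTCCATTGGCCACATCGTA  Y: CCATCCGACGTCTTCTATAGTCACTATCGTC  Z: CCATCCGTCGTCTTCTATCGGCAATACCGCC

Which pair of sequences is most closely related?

Y and Z

X–Y: 8/31 differ, p = 0.258, d = 0.316.
X–Z: 9/31 differ, p = 0.290, d = 0.367.
Y–Z: 6/31 differ, p = 0.194, d = 0.224.
The smallest distance is between Y and Z.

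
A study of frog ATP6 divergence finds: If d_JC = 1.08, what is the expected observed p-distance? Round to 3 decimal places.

p = (3/4)(1 − e^(−4d/3)) = 0.75 × (1 − e^(-1.44)) = 0.75 × (1 − 0.236928) = 0.572304.

0.572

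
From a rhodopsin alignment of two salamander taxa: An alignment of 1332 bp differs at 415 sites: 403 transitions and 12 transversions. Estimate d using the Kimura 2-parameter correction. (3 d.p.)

P = 403/1332 ≈ 0.302553 and Q = 12/1332 ≈ 0.009009.
Under the Kimura two-parameter model, d = −½ ln(1 − 2P − Q) − ¼ ln(1 − 2Q).
1 − 2P − Q = 0.385885, giving −½ ln(0.385885) = 0.476108.
1 − 2Q = 0.981982, giving −¼ ln(0.981982) = 0.004546.
d = 0.476108 + 0.004546 = 0.480654.

0.481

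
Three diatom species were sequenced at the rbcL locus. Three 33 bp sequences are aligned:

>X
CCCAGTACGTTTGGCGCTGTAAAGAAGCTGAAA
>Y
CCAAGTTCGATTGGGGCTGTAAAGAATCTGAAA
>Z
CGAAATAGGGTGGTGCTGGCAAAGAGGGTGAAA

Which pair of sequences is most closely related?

X–Y: 5/33 differ, p = 0.152, d = 0.169.
X–Z: 14/33 differ, p = 0.424, d = 0.625.
Y–Z: 14/33 differ, p = 0.424, d = 0.625.
The smallest distance is between X and Y.

X and Y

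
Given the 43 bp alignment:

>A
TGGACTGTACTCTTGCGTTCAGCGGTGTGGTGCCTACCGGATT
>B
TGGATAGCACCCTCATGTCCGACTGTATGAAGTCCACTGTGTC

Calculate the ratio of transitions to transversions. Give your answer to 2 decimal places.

4.00

Transitions are A↔G and C↔T; transversions are all other mismatches.
Transitions: 16. Transversions: 4.
R = 16/4 = 4.00.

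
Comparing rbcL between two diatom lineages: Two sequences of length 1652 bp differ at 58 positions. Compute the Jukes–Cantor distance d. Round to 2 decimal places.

p = 58/1652 ≈ 0.035109.
d = −(3/4) ln(1 − 4p/3) = −0.75 ln(1 − 0.046812) = −0.75 ln(0.953188)
  = −0.75 × (-0.047943) = 0.035957 substitutions/site.

0.04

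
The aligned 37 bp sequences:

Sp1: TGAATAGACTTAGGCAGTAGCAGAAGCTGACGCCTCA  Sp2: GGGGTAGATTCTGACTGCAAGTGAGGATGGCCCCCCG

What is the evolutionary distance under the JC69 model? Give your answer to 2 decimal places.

The sequences differ at 18 of 37 sites, so p = 18/37 ≈ 0.486486.
d = −(3/4) ln(1 − 4p/3) = −0.75 ln(1 − 0.648648) = −0.75 ln(0.351352)
  = −0.75 × (-1.045967) = 0.784475 substitutions/site.

0.78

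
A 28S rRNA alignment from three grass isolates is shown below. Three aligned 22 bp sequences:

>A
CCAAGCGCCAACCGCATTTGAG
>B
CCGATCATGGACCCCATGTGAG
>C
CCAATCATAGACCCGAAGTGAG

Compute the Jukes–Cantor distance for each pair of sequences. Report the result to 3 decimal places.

d(A,B) = 0.497, d(A,C) = 0.591, d(B,C) = 0.208

A–B: 8/22 sites differ → p ≈ 0.363636, d = −0.75 ln(1 − 0.484848) = 0.497470 ≈ 0.497.
A–C: 9/22 sites differ → p ≈ 0.409091, d = −0.75 ln(1 − 0.545455) = 0.591344 ≈ 0.591.
B–C: 4/22 sites differ → p ≈ 0.181818, d = −0.75 ln(1 − 0.242424) = 0.208224 ≈ 0.208.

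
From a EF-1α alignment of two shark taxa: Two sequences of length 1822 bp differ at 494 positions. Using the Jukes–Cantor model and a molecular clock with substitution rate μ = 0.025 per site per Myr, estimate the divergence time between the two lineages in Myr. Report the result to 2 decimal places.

p = 494/1822 ≈ 0.271131.
d = −(3/4) ln(1 − 4p/3) = −0.75 ln(1 − 0.361508) = −0.75 ln(0.638492)
  = −0.75 × (-0.448646) = 0.336485 substitutions/site.
Under a molecular clock d = 2μt, so t = d/(2μ) = 0.336485 / (2 × 0.025) = 6.73 Myr.

6.73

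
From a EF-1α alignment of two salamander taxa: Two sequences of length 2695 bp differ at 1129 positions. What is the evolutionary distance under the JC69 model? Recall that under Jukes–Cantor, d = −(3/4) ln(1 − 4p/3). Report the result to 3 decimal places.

0.613

p = 1129/2695 ≈ 0.418924.
d = −(3/4) ln(1 − 4p/3) = −0.75 ln(1 − 0.558565) = −0.75 ln(0.441435)
  = −0.75 × (-0.817724) = 0.613293 substitutions/site.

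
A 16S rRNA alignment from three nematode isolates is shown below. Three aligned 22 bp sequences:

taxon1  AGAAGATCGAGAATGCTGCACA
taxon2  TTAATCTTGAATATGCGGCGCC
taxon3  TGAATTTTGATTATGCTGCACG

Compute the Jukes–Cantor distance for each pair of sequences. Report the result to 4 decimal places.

taxon1–taxon2: 10/22 sites differ → p ≈ 0.454545, d = −0.75 ln(1 − 0.60606) = 0.698667 ≈ 0.6987.
taxon1–taxon3: 7/22 sites differ → p ≈ 0.318182, d = −0.75 ln(1 − 0.424243) = 0.414052 ≈ 0.4141.
taxon2–taxon3: 6/22 sites differ → p ≈ 0.272727, d = −0.75 ln(1 − 0.363636) = 0.338988 ≈ 0.3390.

d(taxon1,taxon2) = 0.6987, d(taxon1,taxon3) = 0.4141, d(taxon2,taxon3) = 0.3390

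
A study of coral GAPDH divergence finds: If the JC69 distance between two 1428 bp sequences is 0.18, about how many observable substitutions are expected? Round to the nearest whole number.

229

Invert JC69: p = (3/4)(1 − e^(−4d/3)) = 0.75 × (1 − e^(-0.24)) = 0.75 × (1 − 0.786628) = 0.160029.
Expected differing sites = pL ≈ 0.160029 × 1428 = 228.521412 ≈ 229.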